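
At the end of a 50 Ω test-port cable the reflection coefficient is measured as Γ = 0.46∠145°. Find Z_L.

Z_L ≈ 20.1 + j13.4 Ω

Z_L = Z_0·(1 + Γ)/(1 − Γ) = 50·(0.623 + j0.264)/(1.38 − j0.264)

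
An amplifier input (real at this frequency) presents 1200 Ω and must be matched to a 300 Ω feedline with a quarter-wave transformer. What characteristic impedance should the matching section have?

Z_qwt = √(Z_0·R_L) = √(300 × 1200) = √360000

Z_qwt ≈ 600 Ω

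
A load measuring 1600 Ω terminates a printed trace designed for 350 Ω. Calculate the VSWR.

Γ = (1600 − 350)/(1600 + 350) = 0.641
VSWR = (1 + 0.641)/(1 − 0.641)

VSWR ≈ 4.57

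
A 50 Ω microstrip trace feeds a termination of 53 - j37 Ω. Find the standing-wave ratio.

Γ = (Z_L − Z_0)/(Z_L + Z_0) = (3 − j37)/(103 − j37)
|Γ| = 37.1/109 = 0.339
VSWR = (1 + |Γ|)/(1 − |Γ|) = 1.34/0.661

VSWR ≈ 2.03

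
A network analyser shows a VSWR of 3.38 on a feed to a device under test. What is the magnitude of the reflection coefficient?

|Γ| ≈ 0.543

|Γ| = (S − 1)/(S + 1) = (3.38 − 1)/(3.38 + 1) = 2.38/4.38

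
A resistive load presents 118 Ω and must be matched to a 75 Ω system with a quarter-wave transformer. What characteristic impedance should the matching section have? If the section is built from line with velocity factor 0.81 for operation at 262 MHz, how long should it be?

Z_qwt ≈ 94.1 Ω; length ≈ 23.2 cm

Z_qwt = √(Z_0·R_L) = √(75 × 118) = √8850
λ = 0.81·c/f = 0.927 m, so l = λ/4 = 0.232 m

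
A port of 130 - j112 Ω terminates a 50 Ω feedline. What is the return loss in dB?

Γ = (80 − j112)/(180 − j112), |Γ| = 0.649
RL = −20·log₁₀|Γ| = −20·log₁₀(0.649)

RL ≈ 3.75 dB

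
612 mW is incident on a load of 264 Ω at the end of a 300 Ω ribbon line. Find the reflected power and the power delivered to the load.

Γ = (264 − 300)/(264 + 300) = -0.0638
|Γ|² = 0.00407
P_refl = |Γ|²·P_inc = 2.49 mW, P_del = (1 − |Γ|²)·P_inc = 610 mW

P_reflected ≈ 2.49 mW; P_delivered ≈ 610 mW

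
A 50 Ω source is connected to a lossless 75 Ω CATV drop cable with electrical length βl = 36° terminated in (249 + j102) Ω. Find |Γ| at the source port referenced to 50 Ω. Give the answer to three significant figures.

tan(βl) = 0.727
Z_in = Z_0·(Z_L + jZ_0·tanβl)/(Z_0 + jZ_L·tanβl) = 65.4 − j103 Ω
Γ_s = (Z_in − Z_s)/(Z_in + Z_s) = (15.4 − j103)/(115 − j103), |Γ_s| = 0.673

|Γ| ≈ 0.673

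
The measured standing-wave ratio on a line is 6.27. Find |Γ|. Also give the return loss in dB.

|Γ| ≈ 0.725; return loss ≈ 2.79 dB

|Γ| = (S − 1)/(S + 1) = (6.27 − 1)/(6.27 + 1) = 5.27/7.27
RL = −20·log₁₀|Γ| = −20·log₁₀(0.725)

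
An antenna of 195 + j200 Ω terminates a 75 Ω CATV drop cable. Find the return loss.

RL ≈ 3.17 dB

Γ = (120 + j200)/(270 + j200), |Γ| = 0.694
RL = −20·log₁₀|Γ| = −20·log₁₀(0.694)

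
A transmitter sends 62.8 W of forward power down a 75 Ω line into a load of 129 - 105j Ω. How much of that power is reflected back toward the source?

P_reflected ≈ 16.6 W

|Γ| = |(54 − j105)/(204 − j105)| = 0.515
|Γ|² = 0.265
P_refl = |Γ|²·P_inc = 16.6 W, P_del = (1 − |Γ|²)·P_inc = 46.2 W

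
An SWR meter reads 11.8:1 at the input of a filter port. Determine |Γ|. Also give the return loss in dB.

|Γ| = (S − 1)/(S + 1) = (11.8 − 1)/(11.8 + 1) = 10.8/12.8
RL = −20·log₁₀|Γ| = −20·log₁₀(0.844)

|Γ| ≈ 0.844; return loss ≈ 1.48 dB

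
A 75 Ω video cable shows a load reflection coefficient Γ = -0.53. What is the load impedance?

Z_L = Z_0·(1 + Γ)/(1 − Γ) = 75·(0.47)/(1.53)

Z_L ≈ 23 Ω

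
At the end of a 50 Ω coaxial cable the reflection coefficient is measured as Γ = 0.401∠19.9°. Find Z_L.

Z_L ≈ 103 + j33.6 Ω

Z_L = Z_0·(1 + Γ)/(1 − Γ) = 50·(1.38 + j0.136)/(0.623 − j0.136)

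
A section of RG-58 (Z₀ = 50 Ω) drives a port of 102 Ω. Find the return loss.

Γ = (102 − 50)/(102 + 50) = 0.342
RL = −20·log₁₀|Γ| = −20·log₁₀(0.342)

RL ≈ 9.32 dB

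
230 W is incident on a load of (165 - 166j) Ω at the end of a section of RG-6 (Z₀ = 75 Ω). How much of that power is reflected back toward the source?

P_reflected ≈ 96.3 W

|Γ| = |(90 − j166)/(240 − j166)| = 0.647
|Γ|² = 0.419
P_refl = |Γ|²·P_inc = 96.3 W, P_del = (1 − |Γ|²)·P_inc = 134 W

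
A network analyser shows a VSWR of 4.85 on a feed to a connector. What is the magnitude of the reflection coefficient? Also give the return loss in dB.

|Γ| ≈ 0.658; return loss ≈ 3.63 dB

|Γ| = (S − 1)/(S + 1) = (4.85 − 1)/(4.85 + 1) = 3.85/5.85
RL = −20·log₁₀|Γ| = −20·log₁₀(0.658)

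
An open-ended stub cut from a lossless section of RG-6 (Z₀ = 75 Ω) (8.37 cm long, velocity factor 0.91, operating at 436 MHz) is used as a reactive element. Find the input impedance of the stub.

λ = v/f = 0.91·c / 436 MHz = 0.626 m
βl = 2π·l/λ = 2π × 0.134 = 48.1°
tan(βl) = 1.12
For an open-ended stub, Z_in = −jZ_0·cot(βl) = −jZ_0/tan(βl)

Z_in ≈ −j67.2 Ω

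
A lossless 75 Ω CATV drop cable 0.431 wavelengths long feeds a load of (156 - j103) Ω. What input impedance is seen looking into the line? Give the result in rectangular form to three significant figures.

Z_in ≈ 179 + j94.4 Ω

βl = 2π × 0.431 = 155°
tan(βl) = tan(155°) = -0.463
Z_in = Z_0·(Z_L + jZ_0·tanβl)/(Z_0 + jZ_L·tanβl)
     = 75·(156 − j138)/(27.3 − j72.2)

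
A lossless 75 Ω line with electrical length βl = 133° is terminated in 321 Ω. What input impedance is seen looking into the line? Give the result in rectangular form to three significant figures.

Z_in ≈ 31.3 + j63.1 Ω

tan(βl) = tan(133°) = -1.07
Z_in = Z_0·(Z_L + jZ_0·tanβl)/(Z_0 + jZ_L·tanβl)
     = 75·(321 − j80.4)/(75 − j344)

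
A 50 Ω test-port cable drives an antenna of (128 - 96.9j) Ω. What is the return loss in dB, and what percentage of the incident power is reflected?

RL ≈ 4.24 dB; 37.7% of incident power reflected

Γ = (78 − j96.9)/(178 − j96.9), |Γ| = 0.614
RL = −20·log₁₀(0.614) = 4.24 dB
P_refl/P_inc = |Γ|² = 0.377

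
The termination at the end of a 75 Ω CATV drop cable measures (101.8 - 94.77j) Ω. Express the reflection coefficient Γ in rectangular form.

Γ ≈ 0.341 − j0.353

Γ = (Z_L − Z_0)/(Z_L + Z_0) = (26.8 − j94.77)/(176.8 − j94.77)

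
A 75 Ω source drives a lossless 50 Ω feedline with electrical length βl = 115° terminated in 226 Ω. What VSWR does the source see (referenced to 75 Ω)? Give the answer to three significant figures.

VSWR ≈ 6.12

tan(βl) = -2.14
Z_in = Z_0·(Z_L + jZ_0·tanβl)/(Z_0 + jZ_L·tanβl) = 13.3 + j21.9 Ω
Γ_s = (Z_in − Z_s)/(Z_in + Z_s) = (-61.7 + j21.9)/(88.3 + j21.9), |Γ_s| = 0.719
VSWR = (1 + |Γ_s|)/(1 − |Γ_s|)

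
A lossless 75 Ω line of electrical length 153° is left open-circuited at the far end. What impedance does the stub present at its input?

Z_in ≈ +j147 Ω

tan(βl) = -0.51
For an open-circuited stub, Z_in = −jZ_0·cot(βl) = −jZ_0/tan(βl)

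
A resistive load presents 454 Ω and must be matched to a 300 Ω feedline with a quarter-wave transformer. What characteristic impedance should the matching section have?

Z_qwt = √(Z_0·R_L) = √(300 × 454) = √136200

Z_qwt ≈ 369 Ω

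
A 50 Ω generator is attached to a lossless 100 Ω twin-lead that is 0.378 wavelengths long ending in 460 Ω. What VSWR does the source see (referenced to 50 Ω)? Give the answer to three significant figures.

VSWR ≈ 5.98

βl = 2π × 0.378 = 136°
tan(βl) = -0.963
Z_in = Z_0·(Z_L + jZ_0·tanβl)/(Z_0 + jZ_L·tanβl) = 43 + j94.1 Ω
Γ_s = (Z_in − Z_s)/(Z_in + Z_s) = (-7.01 + j94.1)/(93 + j94.1), |Γ_s| = 0.713
VSWR = (1 + |Γ_s|)/(1 − |Γ_s|)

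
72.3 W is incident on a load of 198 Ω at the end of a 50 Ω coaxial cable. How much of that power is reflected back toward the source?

P_reflected ≈ 25.7 W

Γ = (198 − 50)/(198 + 50) = 0.597
|Γ|² = 0.356
P_refl = |Γ|²·P_inc = 25.7 W, P_del = (1 − |Γ|²)·P_inc = 46.6 W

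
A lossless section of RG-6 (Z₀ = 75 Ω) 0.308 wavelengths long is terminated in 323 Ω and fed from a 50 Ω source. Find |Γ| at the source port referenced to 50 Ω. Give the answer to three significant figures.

βl = 2π × 0.308 = 111°
tan(βl) = -2.62
Z_in = Z_0·(Z_L + jZ_0·tanβl)/(Z_0 + jZ_L·tanβl) = 19.8 + j26.9 Ω
Γ_s = (Z_in − Z_s)/(Z_in + Z_s) = (-30.2 + j26.9)/(69.8 + j26.9), |Γ_s| = 0.54

|Γ| ≈ 0.54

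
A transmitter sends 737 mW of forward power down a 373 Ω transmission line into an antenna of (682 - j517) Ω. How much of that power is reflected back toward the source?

P_reflected ≈ 194 mW

|Γ| = |(309 − j517)/(1055 − j517)| = 0.513
|Γ|² = 0.263
P_refl = |Γ|²·P_inc = 194 mW, P_del = (1 − |Γ|²)·P_inc = 543 mW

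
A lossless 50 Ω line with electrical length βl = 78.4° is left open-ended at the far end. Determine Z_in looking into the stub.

tan(βl) = 4.87
For an open-ended stub, Z_in = −jZ_0·cot(βl) = −jZ_0/tan(βl)

Z_in ≈ −j10.3 Ω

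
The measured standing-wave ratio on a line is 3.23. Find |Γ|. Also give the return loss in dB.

|Γ| ≈ 0.527; return loss ≈ 5.56 dB

|Γ| = (S − 1)/(S + 1) = (3.23 − 1)/(3.23 + 1) = 2.23/4.23
RL = −20·log₁₀|Γ| = −20·log₁₀(0.527)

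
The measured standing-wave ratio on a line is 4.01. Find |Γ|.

|Γ| = (S − 1)/(S + 1) = (4.01 − 1)/(4.01 + 1) = 3.01/5.01

|Γ| ≈ 0.601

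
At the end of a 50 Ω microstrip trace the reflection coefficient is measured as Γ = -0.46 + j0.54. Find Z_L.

Z_L = Z_0·(1 + Γ)/(1 − Γ) = 50·(0.54 + j0.54)/(1.46 − j0.54)

Z_L ≈ 10.3 + j22.3 Ω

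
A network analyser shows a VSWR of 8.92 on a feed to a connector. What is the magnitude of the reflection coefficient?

|Γ| = (S − 1)/(S + 1) = (8.92 − 1)/(8.92 + 1) = 7.92/9.92

|Γ| ≈ 0.798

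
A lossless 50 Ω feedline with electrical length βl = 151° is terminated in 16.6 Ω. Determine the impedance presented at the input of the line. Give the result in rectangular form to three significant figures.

tan(βl) = tan(151°) = -0.554
Z_in = Z_0·(Z_L + jZ_0·tanβl)/(Z_0 + jZ_L·tanβl)
     = 50·(16.6 − j27.7)/(50 − j9.2)

Z_in ≈ 21 − j23.9 Ω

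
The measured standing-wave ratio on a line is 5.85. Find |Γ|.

|Γ| ≈ 0.708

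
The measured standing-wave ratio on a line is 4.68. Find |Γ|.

|Γ| ≈ 0.648

|Γ| = (S − 1)/(S + 1) = (4.68 − 1)/(4.68 + 1) = 3.68/5.68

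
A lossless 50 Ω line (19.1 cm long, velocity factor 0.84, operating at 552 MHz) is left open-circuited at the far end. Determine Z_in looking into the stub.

λ = v/f = 0.84·c / 552 MHz = 0.457 m
βl = 2π·l/λ = 2π × 0.418 = 151°
tan(βl) = -0.563
For an open-circuited stub, Z_in = −jZ_0·cot(βl) = −jZ_0/tan(βl)

Z_in ≈ +j88.8 Ω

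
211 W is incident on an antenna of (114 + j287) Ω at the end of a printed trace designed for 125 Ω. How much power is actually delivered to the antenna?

P_delivered ≈ 86.2 W

|Γ| = |(-11 + j287)/(239 + j287)| = 0.769
|Γ|² = 0.591
P_refl = |Γ|²·P_inc = 125 W, P_del = (1 − |Γ|²)·P_inc = 86.2 W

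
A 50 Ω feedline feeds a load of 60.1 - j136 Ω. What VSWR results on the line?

VSWR ≈ 8.07

Γ = (Z_L − Z_0)/(Z_L + Z_0) = (10.1 − j136)/(110.1 − j136)
|Γ| = 136/175 = 0.779
VSWR = (1 + |Γ|)/(1 − |Γ|) = 1.78/0.221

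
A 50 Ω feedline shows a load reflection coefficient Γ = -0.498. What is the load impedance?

Z_L = Z_0·(1 + Γ)/(1 − Γ) = 50·(0.502)/(1.5)

Z_L ≈ 16.8 Ω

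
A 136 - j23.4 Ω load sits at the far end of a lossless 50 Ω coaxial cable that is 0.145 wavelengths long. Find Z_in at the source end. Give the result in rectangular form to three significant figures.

βl = 2π × 0.145 = 52.2°
tan(βl) = tan(52.2°) = 1.29
Z_in = Z_0·(Z_L + jZ_0·tanβl)/(Z_0 + jZ_L·tanβl)
     = 50·(136 + j41.1)/(80.2 + j175)

Z_in ≈ 24.4 − j27.6 Ω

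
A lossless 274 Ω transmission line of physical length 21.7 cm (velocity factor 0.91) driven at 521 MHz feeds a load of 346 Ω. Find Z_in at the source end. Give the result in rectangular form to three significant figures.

Z_in ≈ 299 + j62.1 Ω

λ = v/f = 0.91·c / 521 MHz = 0.524 m
βl = 2π·l/λ = 2π × 0.414 = 149°
tan(βl) = tan(149°) = -0.599
Z_in = Z_0·(Z_L + jZ_0·tanβl)/(Z_0 + jZ_L·tanβl)
     = 274·(346 − j164)/(274 − j207)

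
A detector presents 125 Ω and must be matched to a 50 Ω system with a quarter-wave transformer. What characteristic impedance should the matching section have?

Z_qwt ≈ 79.1 Ω

Z_qwt = √(Z_0·R_L) = √(50 × 125) = √6250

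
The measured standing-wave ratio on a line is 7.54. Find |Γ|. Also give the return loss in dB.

|Γ| ≈ 0.766; return loss ≈ 2.32 dB

|Γ| = (S − 1)/(S + 1) = (7.54 − 1)/(7.54 + 1) = 6.54/8.54
RL = −20·log₁₀|Γ| = −20·log₁₀(0.766)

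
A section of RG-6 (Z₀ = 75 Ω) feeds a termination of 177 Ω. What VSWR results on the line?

VSWR ≈ 2.36

Γ = (177 − 75)/(177 + 75) = 0.405
VSWR = (1 + 0.405)/(1 − 0.405)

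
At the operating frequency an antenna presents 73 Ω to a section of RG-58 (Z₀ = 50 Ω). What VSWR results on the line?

Γ = (73 − 50)/(73 + 50) = 0.187
VSWR = (1 + 0.187)/(1 − 0.187)

VSWR ≈ 1.46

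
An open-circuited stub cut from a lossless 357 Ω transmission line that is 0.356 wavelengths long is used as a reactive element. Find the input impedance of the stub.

βl = 2π × 0.356 = 128°
tan(βl) = -1.27
For an open-circuited stub, Z_in = −jZ_0·cot(βl) = −jZ_0/tan(βl)

Z_in ≈ +j281 Ω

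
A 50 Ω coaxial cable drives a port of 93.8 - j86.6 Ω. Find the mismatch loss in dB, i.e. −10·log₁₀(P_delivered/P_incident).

mismatch loss ≈ 1.77 dB

Γ = (43.8 − j86.6)/(143.8 − j86.6), |Γ| = 0.578
|Γ|² = 0.334, so P_del/P_inc = 1 − |Γ|² = 0.666
ML = −10·log₁₀(1 − |Γ|²)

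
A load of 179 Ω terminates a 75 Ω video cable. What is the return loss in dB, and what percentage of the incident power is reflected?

Γ = (179 − 75)/(179 + 75) = 0.409
RL = −20·log₁₀(0.409) = 7.76 dB
P_refl/P_inc = |Γ|² = 0.168

RL ≈ 7.76 dB; 16.8% of incident power reflected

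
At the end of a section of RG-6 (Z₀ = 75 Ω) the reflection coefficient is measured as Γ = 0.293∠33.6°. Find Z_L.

Z_L ≈ 115 + j40.7 Ω

Z_L = Z_0·(1 + Γ)/(1 − Γ) = 75·(1.24 + j0.162)/(0.756 − j0.162)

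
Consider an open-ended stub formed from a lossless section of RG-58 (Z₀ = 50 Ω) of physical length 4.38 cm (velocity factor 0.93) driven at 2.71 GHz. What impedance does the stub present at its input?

λ = v/f = 0.93·c / 2.71 GHz = 0.103 m
βl = 2π·l/λ = 2π × 0.425 = 153°
tan(βl) = -0.506
For an open-ended stub, Z_in = −jZ_0·cot(βl) = −jZ_0/tan(βl)

Z_in ≈ +j98.8 Ω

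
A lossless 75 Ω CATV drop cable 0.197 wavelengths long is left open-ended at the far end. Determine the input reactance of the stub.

X_in ≈ -25.9 Ω (capacitive)

βl = 2π × 0.197 = 70.9°
tan(βl) = 2.89
For an open-ended stub, Z_in = −jZ_0·cot(βl) = −jZ_0/tan(βl)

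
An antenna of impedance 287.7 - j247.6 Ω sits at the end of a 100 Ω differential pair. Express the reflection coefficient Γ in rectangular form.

Γ ≈ 0.634 − j0.234

Γ = (Z_L − Z_0)/(Z_L + Z_0) = (187.7 − j247.6)/(387.7 − j247.6)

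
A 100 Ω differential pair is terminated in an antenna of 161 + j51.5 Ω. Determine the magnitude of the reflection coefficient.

|Γ| ≈ 0.3

Γ = (Z_L − Z_0)/(Z_L + Z_0) = (61 + j51.5)/(261 + j51.5)
|Γ| = 79.8/266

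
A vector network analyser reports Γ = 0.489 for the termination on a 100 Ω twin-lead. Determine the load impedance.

Z_L = Z_0·(1 + Γ)/(1 − Γ) = 100·(1.49)/(0.511)

Z_L ≈ 291 Ω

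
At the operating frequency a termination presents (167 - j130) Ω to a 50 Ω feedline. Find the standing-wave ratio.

Γ = (Z_L − Z_0)/(Z_L + Z_0) = (117 − j130)/(217 − j130)
|Γ| = 175/253 = 0.691
VSWR = (1 + |Γ|)/(1 − |Γ|) = 1.69/0.309

VSWR ≈ 5.48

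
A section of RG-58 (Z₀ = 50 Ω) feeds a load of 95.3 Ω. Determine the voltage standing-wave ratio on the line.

For a purely resistive load, VSWR = R_L/Z_0 or Z_0/R_L (whichever > 1) = 95.3/50

VSWR ≈ 1.91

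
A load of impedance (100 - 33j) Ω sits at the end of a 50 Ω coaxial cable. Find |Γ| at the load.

|Γ| ≈ 0.39

Γ = (Z_L − Z_0)/(Z_L + Z_0) = (50 − j33)/(150 − j33)
|Γ| = 59.9/154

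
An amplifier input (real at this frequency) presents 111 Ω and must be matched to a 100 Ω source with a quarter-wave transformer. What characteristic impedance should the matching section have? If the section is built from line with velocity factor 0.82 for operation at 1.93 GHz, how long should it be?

Z_qwt = √(Z_0·R_L) = √(100 × 111) = √11100
λ = 0.82·c/f = 0.127 m, so l = λ/4 = 0.0319 m

Z_qwt ≈ 105 Ω; length ≈ 3.19 cm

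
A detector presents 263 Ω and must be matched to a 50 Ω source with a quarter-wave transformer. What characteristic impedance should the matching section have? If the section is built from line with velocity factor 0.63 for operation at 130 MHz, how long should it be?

Z_qwt ≈ 115 Ω; length ≈ 36.3 cm

Z_qwt = √(Z_0·R_L) = √(50 × 263) = √13150
λ = 0.63·c/f = 1.45 m, so l = λ/4 = 0.363 m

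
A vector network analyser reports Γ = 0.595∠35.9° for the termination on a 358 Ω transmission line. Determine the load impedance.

Z_L = Z_0·(1 + Γ)/(1 − Γ) = 358·(1.48 + j0.349)/(0.518 − j0.349)

Z_L ≈ 593 + j640 Ω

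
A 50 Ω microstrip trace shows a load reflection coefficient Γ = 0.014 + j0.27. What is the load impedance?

Z_L ≈ 44.3 + j25.8 Ω

Z_L = Z_0·(1 + Γ)/(1 − Γ) = 50·(1.01 + j0.27)/(0.986 − j0.27)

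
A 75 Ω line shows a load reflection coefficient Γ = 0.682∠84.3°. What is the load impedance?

Z_L ≈ 30.2 + j76.6 Ω

Z_L = Z_0·(1 + Γ)/(1 − Γ) = 75·(1.07 + j0.679)/(0.932 − j0.679)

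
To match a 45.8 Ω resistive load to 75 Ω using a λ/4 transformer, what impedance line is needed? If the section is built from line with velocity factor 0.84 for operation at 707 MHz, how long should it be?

Z_qwt ≈ 58.6 Ω; length ≈ 8.91 cm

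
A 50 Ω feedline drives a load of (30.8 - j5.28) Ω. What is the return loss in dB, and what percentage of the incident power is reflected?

Γ = (-19.2 − j5.28)/(80.8 − j5.28), |Γ| = 0.246
RL = −20·log₁₀(0.246) = 12.2 dB
P_refl/P_inc = |Γ|² = 0.0605

RL ≈ 12.2 dB; 6.05% of incident power reflected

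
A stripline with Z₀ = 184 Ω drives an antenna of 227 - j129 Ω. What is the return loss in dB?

RL ≈ 10 dB

Γ = (43 − j129)/(411 − j129), |Γ| = 0.316
RL = −20·log₁₀|Γ| = −20·log₁₀(0.316)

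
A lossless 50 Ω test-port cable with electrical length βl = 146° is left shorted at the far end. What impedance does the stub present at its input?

Z_in ≈ −j33.7 Ω

tan(βl) = -0.675
For a shorted stub, Z_in = jZ_0·tan(βl)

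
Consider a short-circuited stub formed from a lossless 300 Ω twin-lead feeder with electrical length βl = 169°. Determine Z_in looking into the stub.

tan(βl) = -0.194
For a short-circuited stub, Z_in = jZ_0·tan(βl)

Z_in ≈ −j58.3 Ω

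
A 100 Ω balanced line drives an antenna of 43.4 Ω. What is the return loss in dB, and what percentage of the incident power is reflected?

Γ = (43.4 − 100)/(43.4 + 100) = -0.395
RL = −20·log₁₀(0.395) = 8.07 dB
P_refl/P_inc = |Γ|² = 0.156

RL ≈ 8.07 dB; 15.6% of incident power reflected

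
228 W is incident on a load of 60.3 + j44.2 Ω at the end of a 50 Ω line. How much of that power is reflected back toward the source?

P_reflected ≈ 33.3 W

|Γ| = |(10.3 + j44.2)/(110.3 + j44.2)| = 0.382
|Γ|² = 0.146
P_refl = |Γ|²·P_inc = 33.3 W, P_del = (1 − |Γ|²)·P_inc = 195 W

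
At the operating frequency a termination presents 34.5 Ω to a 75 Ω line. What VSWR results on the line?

VSWR ≈ 2.17

Γ = (34.5 − 75)/(34.5 + 75) = -0.37
VSWR = (1 + 0.37)/(1 − 0.37)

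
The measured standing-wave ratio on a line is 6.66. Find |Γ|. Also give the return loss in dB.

|Γ| = (S − 1)/(S + 1) = (6.66 − 1)/(6.66 + 1) = 5.66/7.66
RL = −20·log₁₀|Γ| = −20·log₁₀(0.739)

|Γ| ≈ 0.739; return loss ≈ 2.63 dB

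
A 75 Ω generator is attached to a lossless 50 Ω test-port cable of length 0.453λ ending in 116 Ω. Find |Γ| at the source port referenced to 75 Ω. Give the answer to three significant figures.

βl = 2π × 0.453 = 163°
tan(βl) = -0.304
Z_in = Z_0·(Z_L + jZ_0·tanβl)/(Z_0 + jZ_L·tanβl) = 84.6 + j44.5 Ω
Γ_s = (Z_in − Z_s)/(Z_in + Z_s) = (9.6 + j44.5)/(160 + j44.5), |Γ_s| = 0.275

|Γ| ≈ 0.275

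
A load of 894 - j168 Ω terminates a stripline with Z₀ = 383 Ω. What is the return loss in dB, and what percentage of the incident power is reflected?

Γ = (511 − j168)/(1277 − j168), |Γ| = 0.418
RL = −20·log₁₀(0.418) = 7.58 dB
P_refl/P_inc = |Γ|² = 0.174

RL ≈ 7.58 dB; 17.4% of incident power reflected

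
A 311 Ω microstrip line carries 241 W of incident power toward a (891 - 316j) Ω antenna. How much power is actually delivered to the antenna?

P_delivered ≈ 173 W

|Γ| = |(580 − j316)/(1202 − j316)| = 0.531
|Γ|² = 0.282
P_refl = |Γ|²·P_inc = 68.1 W, P_del = (1 − |Γ|²)·P_inc = 173 W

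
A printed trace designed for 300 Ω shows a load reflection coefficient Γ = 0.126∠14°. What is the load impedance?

Z_L = Z_0·(1 + Γ)/(1 − Γ) = 300·(1.12 + j0.0305)/(0.878 − j0.0305)

Z_L ≈ 383 + j23.7 Ω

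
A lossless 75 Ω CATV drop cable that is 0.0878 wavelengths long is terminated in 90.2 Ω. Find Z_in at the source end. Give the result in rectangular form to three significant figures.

Z_in ≈ 80.3 − j13.3 Ω

βl = 2π × 0.0878 = 31.6°
tan(βl) = tan(31.6°) = 0.615
Z_in = Z_0·(Z_L + jZ_0·tanβl)/(Z_0 + jZ_L·tanβl)
     = 75·(90.2 + j46.2)/(75 + j55.5)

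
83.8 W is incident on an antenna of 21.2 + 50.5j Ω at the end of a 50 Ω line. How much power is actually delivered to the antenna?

|Γ| = |(-28.8 + j50.5)/(71.2 + j50.5)| = 0.666
|Γ|² = 0.444
P_refl = |Γ|²·P_inc = 37.2 W, P_del = (1 − |Γ|²)·P_inc = 46.6 W

P_delivered ≈ 46.6 W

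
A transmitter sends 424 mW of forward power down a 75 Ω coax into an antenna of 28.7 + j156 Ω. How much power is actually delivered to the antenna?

P_delivered ≈ 104 mW

|Γ| = |(-46.3 + j156)/(103.7 + j156)| = 0.869
|Γ|² = 0.755
P_refl = |Γ|²·P_inc = 320 mW, P_del = (1 − |Γ|²)·P_inc = 104 mW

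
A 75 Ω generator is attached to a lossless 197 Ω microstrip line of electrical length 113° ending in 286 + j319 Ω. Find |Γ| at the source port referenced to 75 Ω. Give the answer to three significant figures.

tan(βl) = -2.36
Z_in = Z_0·(Z_L + jZ_0·tanβl)/(Z_0 + jZ_L·tanβl) = 53.7 + j8.01 Ω
Γ_s = (Z_in − Z_s)/(Z_in + Z_s) = (-21.3 + j8.01)/(129 + j8.01), |Γ_s| = 0.176

|Γ| ≈ 0.176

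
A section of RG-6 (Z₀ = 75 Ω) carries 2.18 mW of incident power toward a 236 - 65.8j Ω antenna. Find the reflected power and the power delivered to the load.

|Γ| = |(161 − j65.8)/(311 − j65.8)| = 0.547
|Γ|² = 0.299
P_refl = |Γ|²·P_inc = 0.653 mW, P_del = (1 − |Γ|²)·P_inc = 1.53 mW

P_reflected ≈ 0.653 mW; P_delivered ≈ 1.53 mW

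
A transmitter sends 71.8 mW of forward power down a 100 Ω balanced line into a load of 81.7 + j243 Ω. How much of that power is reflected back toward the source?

|Γ| = |(-18.3 + j243)/(181.7 + j243)| = 0.803
|Γ|² = 0.645
P_refl = |Γ|²·P_inc = 46.3 mW, P_del = (1 − |Γ|²)·P_inc = 25.5 mW

P_reflected ≈ 46.3 mW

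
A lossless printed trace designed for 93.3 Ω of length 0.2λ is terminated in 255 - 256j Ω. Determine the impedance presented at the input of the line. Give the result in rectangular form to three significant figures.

Z_in ≈ 16.7 − j11.6 Ω

βl = 2π × 0.2 = 72°
tan(βl) = tan(72°) = 3.08
Z_in = Z_0·(Z_L + jZ_0·tanβl)/(Z_0 + jZ_L·tanβl)
     = 93.3·(255 + j31.1)/(881 + j785)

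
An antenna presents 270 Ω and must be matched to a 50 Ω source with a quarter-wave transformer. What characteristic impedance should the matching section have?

Z_qwt = √(Z_0·R_L) = √(50 × 270) = √13500

Z_qwt ≈ 116 Ω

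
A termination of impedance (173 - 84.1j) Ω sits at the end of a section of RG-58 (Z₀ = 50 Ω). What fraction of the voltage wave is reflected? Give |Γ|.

Γ = (Z_L − Z_0)/(Z_L + Z_0) = (123 − j84.1)/(223 − j84.1)
|Γ| = 149/238

|Γ| ≈ 0.625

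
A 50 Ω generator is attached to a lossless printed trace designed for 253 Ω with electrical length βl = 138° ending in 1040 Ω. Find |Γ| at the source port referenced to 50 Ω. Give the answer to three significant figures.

|Γ| ≈ 0.85

tan(βl) = -0.9
Z_in = Z_0·(Z_L + jZ_0·tanβl)/(Z_0 + jZ_L·tanβl) = 128 + j246 Ω
Γ_s = (Z_in − Z_s)/(Z_in + Z_s) = (78.1 + j246)/(178 + j246), |Γ_s| = 0.85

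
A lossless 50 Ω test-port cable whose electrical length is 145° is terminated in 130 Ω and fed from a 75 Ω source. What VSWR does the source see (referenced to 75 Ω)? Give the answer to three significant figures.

tan(βl) = -0.7
Z_in = Z_0·(Z_L + jZ_0·tanβl)/(Z_0 + jZ_L·tanβl) = 44.9 + j46.7 Ω
Γ_s = (Z_in − Z_s)/(Z_in + Z_s) = (-30.1 + j46.7)/(120 + j46.7), |Γ_s| = 0.432
VSWR = (1 + |Γ_s|)/(1 − |Γ_s|)

VSWR ≈ 2.52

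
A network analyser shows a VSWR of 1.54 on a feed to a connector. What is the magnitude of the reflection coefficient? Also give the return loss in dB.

|Γ| ≈ 0.213; return loss ≈ 13.4 dB

|Γ| = (S − 1)/(S + 1) = (1.54 − 1)/(1.54 + 1) = 0.54/2.54
RL = −20·log₁₀|Γ| = −20·log₁₀(0.213)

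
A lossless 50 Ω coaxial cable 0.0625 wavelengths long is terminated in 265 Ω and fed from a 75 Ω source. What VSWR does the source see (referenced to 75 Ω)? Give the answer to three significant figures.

βl = 2π × 0.0625 = 22.5°
tan(βl) = 0.414
Z_in = Z_0·(Z_L + jZ_0·tanβl)/(Z_0 + jZ_L·tanβl) = 53.3 − j96.4 Ω
Γ_s = (Z_in − Z_s)/(Z_in + Z_s) = (-21.7 − j96.4)/(128 − j96.4), |Γ_s| = 0.616
VSWR = (1 + |Γ_s|)/(1 − |Γ_s|)

VSWR ≈ 4.2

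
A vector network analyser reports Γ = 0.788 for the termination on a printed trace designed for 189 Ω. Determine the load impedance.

Z_L = Z_0·(1 + Γ)/(1 − Γ) = 189·(1.79)/(0.212)

Z_L ≈ 1590 Ω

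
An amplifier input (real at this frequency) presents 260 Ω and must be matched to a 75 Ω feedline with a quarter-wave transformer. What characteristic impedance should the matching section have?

Z_qwt = √(Z_0·R_L) = √(75 × 260) = √19500

Z_qwt ≈ 140 Ω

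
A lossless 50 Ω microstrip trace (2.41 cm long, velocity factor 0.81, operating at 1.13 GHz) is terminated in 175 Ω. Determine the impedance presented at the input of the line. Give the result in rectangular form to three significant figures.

λ = v/f = 0.81·c / 1.13 GHz = 0.215 m
βl = 2π·l/λ = 2π × 0.112 = 40.3°
tan(βl) = tan(40.3°) = 0.849
Z_in = Z_0·(Z_L + jZ_0·tanβl)/(Z_0 + jZ_L·tanβl)
     = 50·(175 + j42.5)/(50 + j149)

Z_in ≈ 30.6 − j48.6 Ω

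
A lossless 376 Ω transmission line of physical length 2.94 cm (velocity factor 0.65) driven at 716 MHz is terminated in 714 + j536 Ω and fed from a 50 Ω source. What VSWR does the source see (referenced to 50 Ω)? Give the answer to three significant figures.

λ = v/f = 0.65·c / 716 MHz = 0.272 m
βl = 2π·l/λ = 2π × 0.108 = 38.9°
tan(βl) = 0.806
Z_in = Z_0·(Z_L + jZ_0·tanβl)/(Z_0 + jZ_L·tanβl) = 498 − j515 Ω
Γ_s = (Z_in − Z_s)/(Z_in + Z_s) = (448 − j515)/(548 − j515), |Γ_s| = 0.908
VSWR = (1 + |Γ_s|)/(1 − |Γ_s|)

VSWR ≈ 20.7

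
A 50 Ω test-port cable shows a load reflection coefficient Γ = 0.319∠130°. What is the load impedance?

Z_L ≈ 29.7 + j16.2 Ω

Z_L = Z_0·(1 + Γ)/(1 − Γ) = 50·(0.795 + j0.244)/(1.21 − j0.244)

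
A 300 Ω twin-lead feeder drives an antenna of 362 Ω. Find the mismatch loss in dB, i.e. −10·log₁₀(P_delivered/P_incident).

mismatch loss ≈ 0.0383 dB

Γ = (362 − 300)/(362 + 300) = 0.0937
|Γ|² = 0.00877, so P_del/P_inc = 1 − |Γ|² = 0.991
ML = −10·log₁₀(1 − |Γ|²)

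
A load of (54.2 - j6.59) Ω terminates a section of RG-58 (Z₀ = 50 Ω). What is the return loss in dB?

RL ≈ 22.5 dB

Γ = (4.2 − j6.59)/(104.2 − j6.59), |Γ| = 0.0748
RL = −20·log₁₀|Γ| = −20·log₁₀(0.0748)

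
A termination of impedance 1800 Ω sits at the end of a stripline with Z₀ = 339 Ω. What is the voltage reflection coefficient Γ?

Γ = (Z_L − Z_0)/(Z_L + Z_0) = (1800 − 339)/(1800 + 339) = 1461/2139

Γ = 0.683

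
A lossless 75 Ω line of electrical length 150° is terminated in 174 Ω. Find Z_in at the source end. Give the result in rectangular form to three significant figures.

tan(βl) = tan(150°) = -0.577
Z_in = Z_0·(Z_L + jZ_0·tanβl)/(Z_0 + jZ_L·tanβl)
     = 75·(174 − j43.3)/(75 − j100)

Z_in ≈ 83 + j67.9 Ω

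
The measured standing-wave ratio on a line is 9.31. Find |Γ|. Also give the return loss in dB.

|Γ| = (S − 1)/(S + 1) = (9.31 − 1)/(9.31 + 1) = 8.31/10.3
RL = −20·log₁₀|Γ| = −20·log₁₀(0.806)

|Γ| ≈ 0.806; return loss ≈ 1.87 dB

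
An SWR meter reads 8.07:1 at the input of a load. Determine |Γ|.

|Γ| ≈ 0.779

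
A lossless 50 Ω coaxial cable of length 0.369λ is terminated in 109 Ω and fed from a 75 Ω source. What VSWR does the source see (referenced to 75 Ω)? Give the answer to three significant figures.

βl = 2π × 0.369 = 133°
tan(βl) = -1.08
Z_in = Z_0·(Z_L + jZ_0·tanβl)/(Z_0 + jZ_L·tanβl) = 36.1 + j31 Ω
Γ_s = (Z_in − Z_s)/(Z_in + Z_s) = (-38.9 + j31)/(111 + j31), |Γ_s| = 0.431
VSWR = (1 + |Γ_s|)/(1 − |Γ_s|)

VSWR ≈ 2.52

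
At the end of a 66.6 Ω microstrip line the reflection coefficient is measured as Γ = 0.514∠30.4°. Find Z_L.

Z_L ≈ 130 + j91.8 Ω

Z_L = Z_0·(1 + Γ)/(1 − Γ) = 66.6·(1.44 + j0.26)/(0.557 − j0.26)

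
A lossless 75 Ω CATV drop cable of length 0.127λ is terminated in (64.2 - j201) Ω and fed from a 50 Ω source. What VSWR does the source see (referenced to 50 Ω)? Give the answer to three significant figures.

VSWR ≈ 8.47

βl = 2π × 0.127 = 45.7°
tan(βl) = 1.03
Z_in = Z_0·(Z_L + jZ_0·tanβl)/(Z_0 + jZ_L·tanβl) = 8.89 − j35.2 Ω
Γ_s = (Z_in − Z_s)/(Z_in + Z_s) = (-41.1 − j35.2)/(58.9 − j35.2), |Γ_s| = 0.789
VSWR = (1 + |Γ_s|)/(1 − |Γ_s|)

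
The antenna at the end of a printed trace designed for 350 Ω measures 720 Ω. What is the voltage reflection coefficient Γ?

Γ = 0.346

Γ = (Z_L − Z_0)/(Z_L + Z_0) = (720 − 350)/(720 + 350) = 370/1070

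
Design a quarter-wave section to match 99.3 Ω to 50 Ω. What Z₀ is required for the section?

Z_qwt ≈ 70.5 Ω

Z_qwt = √(Z_0·R_L) = √(50 × 99.3) = √4965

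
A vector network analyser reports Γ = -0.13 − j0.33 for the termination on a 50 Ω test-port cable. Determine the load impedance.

Z_L = Z_0·(1 + Γ)/(1 − Γ) = 50·(0.87 − j0.33)/(1.13 + j0.33)

Z_L ≈ 31.5 − j23.8 Ω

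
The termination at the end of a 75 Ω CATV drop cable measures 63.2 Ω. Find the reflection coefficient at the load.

Γ = (Z_L − Z_0)/(Z_L + Z_0) = (63.2 − 75)/(63.2 + 75) = -11.8/138.2

Γ = -0.0854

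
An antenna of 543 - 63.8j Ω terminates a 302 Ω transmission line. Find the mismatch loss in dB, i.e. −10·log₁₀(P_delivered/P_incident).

Γ = (241 − j63.8)/(845 − j63.8), |Γ| = 0.294
|Γ|² = 0.0866, so P_del/P_inc = 1 − |Γ|² = 0.913
ML = −10·log₁₀(1 − |Γ|²)

mismatch loss ≈ 0.393 dB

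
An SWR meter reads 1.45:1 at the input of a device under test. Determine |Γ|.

|Γ| ≈ 0.184

|Γ| = (S − 1)/(S + 1) = (1.45 − 1)/(1.45 + 1) = 0.45/2.45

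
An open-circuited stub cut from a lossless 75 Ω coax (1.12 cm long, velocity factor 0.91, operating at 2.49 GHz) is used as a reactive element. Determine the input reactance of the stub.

X_in ≈ -100 Ω (capacitive)

λ = v/f = 0.91·c / 2.49 GHz = 0.11 m
βl = 2π·l/λ = 2π × 0.102 = 36.8°
tan(βl) = 0.747
For an open-circuited stub, Z_in = −jZ_0·cot(βl) = −jZ_0/tan(βl)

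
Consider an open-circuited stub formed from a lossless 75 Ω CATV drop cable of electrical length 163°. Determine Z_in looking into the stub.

tan(βl) = -0.306
For an open-circuited stub, Z_in = −jZ_0·cot(βl) = −jZ_0/tan(βl)

Z_in ≈ +j245 Ω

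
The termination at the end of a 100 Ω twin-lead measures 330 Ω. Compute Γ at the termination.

Γ = 0.535

Γ = (Z_L − Z_0)/(Z_L + Z_0) = (330 − 100)/(330 + 100) = 230/430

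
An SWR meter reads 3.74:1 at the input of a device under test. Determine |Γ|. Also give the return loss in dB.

|Γ| ≈ 0.578; return loss ≈ 4.76 dB

|Γ| = (S − 1)/(S + 1) = (3.74 − 1)/(3.74 + 1) = 2.74/4.74
RL = −20·log₁₀|Γ| = −20·log₁₀(0.578)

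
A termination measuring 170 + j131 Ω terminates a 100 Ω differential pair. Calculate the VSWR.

Γ = (Z_L − Z_0)/(Z_L + Z_0) = (70 + j131)/(270 + j131)
|Γ| = 149/300 = 0.495
VSWR = (1 + |Γ|)/(1 − |Γ|) = 1.49/0.505

VSWR ≈ 2.96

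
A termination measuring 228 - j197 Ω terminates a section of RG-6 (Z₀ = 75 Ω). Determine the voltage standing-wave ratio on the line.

Γ = (Z_L − Z_0)/(Z_L + Z_0) = (153 − j197)/(303 − j197)
|Γ| = 249/361 = 0.69
VSWR = (1 + |Γ|)/(1 − |Γ|) = 1.69/0.31

VSWR ≈ 5.46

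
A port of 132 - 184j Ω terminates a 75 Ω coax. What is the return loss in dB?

RL ≈ 3.15 dB

Γ = (57 − j184)/(207 − j184), |Γ| = 0.696
RL = −20·log₁₀|Γ| = −20·log₁₀(0.696)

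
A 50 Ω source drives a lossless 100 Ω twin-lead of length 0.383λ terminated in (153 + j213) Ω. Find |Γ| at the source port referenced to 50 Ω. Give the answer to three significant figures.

|Γ| ≈ 0.631

βl = 2π × 0.383 = 138°
tan(βl) = -0.904
Z_in = Z_0·(Z_L + jZ_0·tanβl)/(Z_0 + jZ_L·tanβl) = 26.5 + j54.4 Ω
Γ_s = (Z_in − Z_s)/(Z_in + Z_s) = (-23.5 + j54.4)/(76.5 + j54.4), |Γ_s| = 0.631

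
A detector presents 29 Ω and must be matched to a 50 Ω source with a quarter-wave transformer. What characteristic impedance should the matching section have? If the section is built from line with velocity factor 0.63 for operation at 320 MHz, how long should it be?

Z_qwt ≈ 38.1 Ω; length ≈ 14.8 cm

Z_qwt = √(Z_0·R_L) = √(50 × 29) = √1450
λ = 0.63·c/f = 0.591 m, so l = λ/4 = 0.148 m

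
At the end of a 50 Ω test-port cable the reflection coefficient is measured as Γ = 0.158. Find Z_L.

Z_L = Z_0·(1 + Γ)/(1 − Γ) = 50·(1.16)/(0.842)

Z_L ≈ 68.8 Ω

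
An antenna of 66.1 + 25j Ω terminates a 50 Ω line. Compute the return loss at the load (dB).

RL ≈ 12 dB

Γ = (16.1 + j25)/(116.1 + j25), |Γ| = 0.25
RL = −20·log₁₀|Γ| = −20·log₁₀(0.25)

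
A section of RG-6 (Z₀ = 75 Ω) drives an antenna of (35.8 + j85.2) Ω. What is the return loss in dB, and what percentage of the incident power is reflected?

Γ = (-39.2 + j85.2)/(110.8 + j85.2), |Γ| = 0.671
RL = −20·log₁₀(0.671) = 3.47 dB
P_refl/P_inc = |Γ|² = 0.45

RL ≈ 3.47 dB; 45% of incident power reflected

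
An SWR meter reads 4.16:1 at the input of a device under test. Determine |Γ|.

|Γ| ≈ 0.612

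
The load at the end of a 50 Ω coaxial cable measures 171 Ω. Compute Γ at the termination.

Γ = (Z_L − Z_0)/(Z_L + Z_0) = (171 − 50)/(171 + 50) = 121/221

Γ = 0.548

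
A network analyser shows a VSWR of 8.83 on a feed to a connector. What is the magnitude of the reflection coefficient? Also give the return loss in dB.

|Γ| ≈ 0.797; return loss ≈ 1.98 dB

|Γ| = (S − 1)/(S + 1) = (8.83 − 1)/(8.83 + 1) = 7.83/9.83
RL = −20·log₁₀|Γ| = −20·log₁₀(0.797)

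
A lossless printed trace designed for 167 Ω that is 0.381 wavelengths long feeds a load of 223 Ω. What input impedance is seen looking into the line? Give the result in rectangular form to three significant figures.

βl = 2π × 0.381 = 137°
tan(βl) = tan(137°) = -0.927
Z_in = Z_0·(Z_L + jZ_0·tanβl)/(Z_0 + jZ_L·tanβl)
     = 167·(223 − j155)/(167 − j207)

Z_in ≈ 164 + j47.9 Ω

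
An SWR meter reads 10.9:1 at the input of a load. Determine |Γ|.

|Γ| ≈ 0.832

|Γ| = (S − 1)/(S + 1) = (10.9 − 1)/(10.9 + 1) = 9.9/11.9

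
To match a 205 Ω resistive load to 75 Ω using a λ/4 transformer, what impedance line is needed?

Z_qwt ≈ 124 Ω

Z_qwt = √(Z_0·R_L) = √(75 × 205) = √15380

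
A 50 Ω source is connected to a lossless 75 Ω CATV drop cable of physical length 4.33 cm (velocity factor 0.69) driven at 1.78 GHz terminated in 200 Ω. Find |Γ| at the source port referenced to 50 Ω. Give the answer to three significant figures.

|Γ| ≈ 0.49

λ = v/f = 0.69·c / 1.78 GHz = 0.116 m
βl = 2π·l/λ = 2π × 0.372 = 134°
tan(βl) = -1.03
Z_in = Z_0·(Z_L + jZ_0·tanβl)/(Z_0 + jZ_L·tanβl) = 48.1 + j55.1 Ω
Γ_s = (Z_in − Z_s)/(Z_in + Z_s) = (-1.9 + j55.1)/(98.1 + j55.1), |Γ_s| = 0.49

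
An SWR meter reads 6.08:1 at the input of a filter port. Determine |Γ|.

|Γ| = (S − 1)/(S + 1) = (6.08 − 1)/(6.08 + 1) = 5.08/7.08

|Γ| ≈ 0.718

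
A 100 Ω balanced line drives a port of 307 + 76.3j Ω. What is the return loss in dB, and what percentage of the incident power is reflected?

RL ≈ 5.47 dB; 28.4% of incident power reflected

Γ = (207 + j76.3)/(407 + j76.3), |Γ| = 0.533
RL = −20·log₁₀(0.533) = 5.47 dB
P_refl/P_inc = |Γ|² = 0.284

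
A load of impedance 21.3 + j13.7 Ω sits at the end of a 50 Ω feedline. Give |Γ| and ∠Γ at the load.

Γ ≈ 0.438 ∠ 144°

Γ = (Z_L − Z_0)/(Z_L + Z_0) = (-28.7 + j13.7)/(71.3 + j13.7)
|Γ| = 31.8/72.6 = 0.438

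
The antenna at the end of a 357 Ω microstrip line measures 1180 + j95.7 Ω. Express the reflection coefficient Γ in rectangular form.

Γ ≈ 0.537 + j0.0288

Γ = (Z_L − Z_0)/(Z_L + Z_0) = (823 + j95.7)/(1537 + j95.7)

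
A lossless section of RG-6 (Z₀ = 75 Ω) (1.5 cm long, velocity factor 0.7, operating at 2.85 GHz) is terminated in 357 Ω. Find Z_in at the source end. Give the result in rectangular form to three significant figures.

Z_in ≈ 17.1 − j21.4 Ω

λ = v/f = 0.7·c / 2.85 GHz = 0.0737 m
βl = 2π·l/λ = 2π × 0.204 = 73.3°
tan(βl) = tan(73.3°) = 3.33
Z_in = Z_0·(Z_L + jZ_0·tanβl)/(Z_0 + jZ_L·tanβl)
     = 75·(357 + j250)/(75 + j1190)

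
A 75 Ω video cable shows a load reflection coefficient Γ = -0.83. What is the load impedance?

Z_L ≈ 6.97 Ω

Z_L = Z_0·(1 + Γ)/(1 − Γ) = 75·(0.17)/(1.83)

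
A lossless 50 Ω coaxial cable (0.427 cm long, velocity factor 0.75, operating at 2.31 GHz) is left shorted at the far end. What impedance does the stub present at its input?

Z_in ≈ +j14.1 Ω

λ = v/f = 0.75·c / 2.31 GHz = 0.0974 m
βl = 2π·l/λ = 2π × 0.0438 = 15.8°
tan(βl) = 0.283
For a shorted stub, Z_in = jZ_0·tan(βl)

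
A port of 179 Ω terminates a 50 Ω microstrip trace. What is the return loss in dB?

RL ≈ 4.98 dB

Γ = (179 − 50)/(179 + 50) = 0.563
RL = −20·log₁₀|Γ| = −20·log₁₀(0.563)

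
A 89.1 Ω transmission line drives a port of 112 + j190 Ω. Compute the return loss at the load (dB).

RL ≈ 3.2 dB

Γ = (22.9 + j190)/(201.1 + j190), |Γ| = 0.692
RL = −20·log₁₀|Γ| = −20·log₁₀(0.692)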